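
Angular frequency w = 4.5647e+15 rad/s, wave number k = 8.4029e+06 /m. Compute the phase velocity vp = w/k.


vp = w / k
= 4.5647e+15 / 8.4029e+06
= 5.4323e+08 m/s

5.4323e+08


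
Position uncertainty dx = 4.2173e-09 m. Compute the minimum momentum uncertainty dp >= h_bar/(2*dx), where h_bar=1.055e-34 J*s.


dp = h_bar / (2 * dx)
= 1.055e-34 / (2 * 4.2173e-09)
= 1.055e-34 / 8.4346e-09
= 1.2508e-26 kg*m/s

1.2508e-26


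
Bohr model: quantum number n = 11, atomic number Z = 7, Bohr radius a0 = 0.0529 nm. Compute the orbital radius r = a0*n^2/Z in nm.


r = a0 * n^2 / Z
= 0.0529 * 11^2 / 7
= 0.0529 * 121 / 7
= 0.9144 nm

0.9144


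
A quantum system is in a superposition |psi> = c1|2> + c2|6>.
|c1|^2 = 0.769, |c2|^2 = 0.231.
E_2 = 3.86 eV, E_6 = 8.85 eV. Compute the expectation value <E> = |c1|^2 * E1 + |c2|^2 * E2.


<E> = |c1|^2 * E1 + |c2|^2 * E2
= 0.769 * 3.86 + 0.231 * 8.85
= 2.9683 + 2.0444
= 5.0127 eV

5.0127


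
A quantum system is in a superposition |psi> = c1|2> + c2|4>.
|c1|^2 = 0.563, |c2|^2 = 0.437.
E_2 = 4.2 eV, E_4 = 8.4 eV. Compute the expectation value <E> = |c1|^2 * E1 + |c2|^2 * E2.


<E> = |c1|^2 * E1 + |c2|^2 * E2
= 0.563 * 4.2 + 0.437 * 8.4
= 2.3646 + 3.6708
= 6.0354 eV

6.0354


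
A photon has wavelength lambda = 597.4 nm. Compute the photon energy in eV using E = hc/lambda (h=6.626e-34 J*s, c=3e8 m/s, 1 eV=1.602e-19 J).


E = hc / lambda
= (6.626e-34)(3e8) / (597.4e-9)
= 1.9878e-25 / 5.9740e-07
= 3.3274e-19 J
Converting to eV: 3.3274e-19 / 1.602e-19
= 2.077 eV

2.077


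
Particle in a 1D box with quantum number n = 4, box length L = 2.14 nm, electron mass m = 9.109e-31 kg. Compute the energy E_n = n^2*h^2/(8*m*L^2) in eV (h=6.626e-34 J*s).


E = n^2 * h^2 / (8 * m * L^2)
= 4^2 * (6.626e-34)^2 / (8 * 9.109e-31 * (2.14e-9)^2)
= 16 * 4.3904e-67 / (8 * 9.109e-31 * 4.5796e-18)
= 2.1049e-19 J
= 1.3139 eV

1.3139


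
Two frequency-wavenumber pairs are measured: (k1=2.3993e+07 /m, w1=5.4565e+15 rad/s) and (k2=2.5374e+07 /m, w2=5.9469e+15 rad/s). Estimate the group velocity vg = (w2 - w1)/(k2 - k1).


vg = (w2 - w1) / (k2 - k1)
= (5.9469e+15 - 5.4565e+15) / (2.5374e+07 - 2.3993e+07)
= 4.9040e+14 / 1.3810e+06
= 3.5510e+08 m/s

3.5510e+08


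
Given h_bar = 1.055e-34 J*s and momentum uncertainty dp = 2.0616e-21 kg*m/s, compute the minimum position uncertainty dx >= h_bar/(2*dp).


dx = h_bar / (2 * dp)
= 1.055e-34 / (2 * 2.0616e-21)
= 1.055e-34 / 4.1232e-21
= 2.5587e-14 m

2.5587e-14


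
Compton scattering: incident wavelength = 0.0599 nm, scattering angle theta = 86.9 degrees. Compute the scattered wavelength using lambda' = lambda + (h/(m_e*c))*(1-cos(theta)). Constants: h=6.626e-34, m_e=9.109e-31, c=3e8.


Compton wavelength: h/(m_e*c) = 2.4247e-12 m
d_lambda = 2.4247e-12 * (1 - cos(86.9 deg))
= 2.4247e-12 * 0.945921
= 2.2936e-12 m = 0.002294 nm
lambda' = 0.0599 + 0.002294
= 0.062194 nm

0.062194


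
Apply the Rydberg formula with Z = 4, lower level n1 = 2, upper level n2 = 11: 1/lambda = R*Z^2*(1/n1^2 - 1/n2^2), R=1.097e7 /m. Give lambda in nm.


1/lambda = R * Z^2 * (1/n1^2 - 1/n2^2)
= 1.097e7 * 4^2 * (1/2^2 - 1/11^2)
= 1.097e7 * 16 * (0.25 - 0.008264)
= 4.2429e+07 /m
lambda = 1 / 4.2429e+07
= 23.5686 nm

23.5686


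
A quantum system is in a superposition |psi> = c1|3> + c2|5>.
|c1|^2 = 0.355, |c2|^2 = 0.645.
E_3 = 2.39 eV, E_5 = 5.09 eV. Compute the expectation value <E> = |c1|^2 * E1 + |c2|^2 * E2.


<E> = |c1|^2 * E1 + |c2|^2 * E2
= 0.355 * 2.39 + 0.645 * 5.09
= 0.8485 + 3.283
= 4.1315 eV

4.1315


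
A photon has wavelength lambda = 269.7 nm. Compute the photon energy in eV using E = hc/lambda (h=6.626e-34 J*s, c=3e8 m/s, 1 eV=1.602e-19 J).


E = hc / lambda
= (6.626e-34)(3e8) / (269.7e-9)
= 1.9878e-25 / 2.6970e-07
= 7.3704e-19 J
Converting to eV: 7.3704e-19 / 1.602e-19
= 4.6008 eV

4.6008


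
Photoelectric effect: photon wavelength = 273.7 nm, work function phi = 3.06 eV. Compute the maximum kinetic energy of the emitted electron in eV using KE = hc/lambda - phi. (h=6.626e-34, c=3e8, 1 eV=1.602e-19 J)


E_photon = hc / lambda
= (6.626e-34)(3e8) / (273.7e-9)
= 7.2627e-19 J
= 4.5335 eV
KE = E_photon - phi
= 4.5335 - 3.06
= 1.4735 eV

1.4735


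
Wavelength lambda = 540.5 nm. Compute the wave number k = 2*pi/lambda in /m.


k = 2 * pi / lambda
= 6.2832 / (540.5e-9)
= 6.2832 / 5.4050e-07
= 1.1625e+07 /m

1.1625e+07


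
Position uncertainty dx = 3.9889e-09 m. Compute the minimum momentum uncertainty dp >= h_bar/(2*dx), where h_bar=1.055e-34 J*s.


dp = h_bar / (2 * dx)
= 1.055e-34 / (2 * 3.9889e-09)
= 1.055e-34 / 7.9778e-09
= 1.3224e-26 kg*m/s

1.3224e-26


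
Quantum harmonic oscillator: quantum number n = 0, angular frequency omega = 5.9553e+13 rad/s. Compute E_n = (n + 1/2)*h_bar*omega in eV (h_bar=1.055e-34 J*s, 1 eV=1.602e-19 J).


E = (n + 1/2) * h_bar * omega
= (0 + 0.5) * 1.055e-34 * 5.9553e+13
= 0.5 * 6.2828e-21
= 3.1414e-21 J
= 0.0196 eV

0.0196


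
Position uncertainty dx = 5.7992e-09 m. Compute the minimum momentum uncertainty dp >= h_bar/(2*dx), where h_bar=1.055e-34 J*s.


dp = h_bar / (2 * dx)
= 1.055e-34 / (2 * 5.7992e-09)
= 1.055e-34 / 1.1598e-08
= 9.0961e-27 kg*m/s

9.0961e-27


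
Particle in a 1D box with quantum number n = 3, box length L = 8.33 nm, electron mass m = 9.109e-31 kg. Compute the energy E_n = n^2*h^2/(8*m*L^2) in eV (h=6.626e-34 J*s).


E = n^2 * h^2 / (8 * m * L^2)
= 3^2 * (6.626e-34)^2 / (8 * 9.109e-31 * (8.33e-9)^2)
= 9 * 4.3904e-67 / (8 * 9.109e-31 * 6.9389e-17)
= 7.8144e-21 J
= 0.0488 eV

0.0488


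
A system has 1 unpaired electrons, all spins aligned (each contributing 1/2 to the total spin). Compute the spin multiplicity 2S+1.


Total spin S = N * (1/2) = 1 * 0.5 = 0.5
Spin multiplicity = 2S + 1
= 2 * 0.5 + 1
= 2

2


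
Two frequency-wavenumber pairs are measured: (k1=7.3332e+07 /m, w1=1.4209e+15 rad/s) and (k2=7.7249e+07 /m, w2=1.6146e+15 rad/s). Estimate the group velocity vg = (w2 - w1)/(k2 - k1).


vg = (w2 - w1) / (k2 - k1)
= (1.6146e+15 - 1.4209e+15) / (7.7249e+07 - 7.3332e+07)
= 1.9370e+14 / 3.9170e+06
= 4.9451e+07 m/s

4.9451e+07


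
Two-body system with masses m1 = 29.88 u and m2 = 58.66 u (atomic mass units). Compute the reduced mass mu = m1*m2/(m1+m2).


mu = m1 * m2 / (m1 + m2)
= 29.88 * 58.66 / (29.88 + 58.66)
= 1752.7608 / 88.54
= 19.7963 u

19.7963


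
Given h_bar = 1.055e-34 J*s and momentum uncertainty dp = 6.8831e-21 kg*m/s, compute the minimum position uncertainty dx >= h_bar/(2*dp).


dx = h_bar / (2 * dp)
= 1.055e-34 / (2 * 6.8831e-21)
= 1.055e-34 / 1.3766e-20
= 7.6637e-15 m

7.6637e-15


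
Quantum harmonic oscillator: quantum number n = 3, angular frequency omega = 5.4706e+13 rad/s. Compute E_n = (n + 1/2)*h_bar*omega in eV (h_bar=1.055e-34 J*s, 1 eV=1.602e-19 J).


E = (n + 1/2) * h_bar * omega
= (3 + 0.5) * 1.055e-34 * 5.4706e+13
= 3.5 * 5.7715e-21
= 2.0200e-20 J
= 0.1261 eV

0.1261


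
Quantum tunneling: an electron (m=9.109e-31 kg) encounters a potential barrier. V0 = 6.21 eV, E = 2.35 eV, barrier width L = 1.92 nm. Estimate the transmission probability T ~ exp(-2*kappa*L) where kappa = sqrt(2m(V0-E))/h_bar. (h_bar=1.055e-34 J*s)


V0 - E = 3.86 eV = 6.1837e-19 J
kappa = sqrt(2 * m * (V0-E)) / h_bar
= sqrt(2 * 9.109e-31 * 6.1837e-19) / 1.055e-34
= 1.0061e+10 /m
2*kappa*L = 2 * 1.0061e+10 * 1.92e-9
= 38.6326
T = exp(-38.6326) = 1.667523e-17

1.667523e-17


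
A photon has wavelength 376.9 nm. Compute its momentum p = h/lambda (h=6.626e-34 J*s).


p = h / lambda
= 6.626e-34 / (376.9e-9)
= 6.626e-34 / 3.7690e-07
= 1.7580e-27 kg*m/s

1.7580e-27


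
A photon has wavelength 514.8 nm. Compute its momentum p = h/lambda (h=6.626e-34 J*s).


p = h / lambda
= 6.626e-34 / (514.8e-9)
= 6.626e-34 / 5.1480e-07
= 1.2871e-27 kg*m/s

1.2871e-27


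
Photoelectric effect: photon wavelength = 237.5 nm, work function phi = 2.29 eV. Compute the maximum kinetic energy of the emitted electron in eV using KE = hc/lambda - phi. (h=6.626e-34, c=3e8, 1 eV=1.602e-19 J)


E_photon = hc / lambda
= (6.626e-34)(3e8) / (237.5e-9)
= 8.3697e-19 J
= 5.2245 eV
KE = E_photon - phi
= 5.2245 - 2.29
= 2.9345 eV

2.9345


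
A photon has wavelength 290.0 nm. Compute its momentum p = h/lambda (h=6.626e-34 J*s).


p = h / lambda
= 6.626e-34 / (290.0e-9)
= 6.626e-34 / 2.9000e-07
= 2.2848e-27 kg*m/s

2.2848e-27


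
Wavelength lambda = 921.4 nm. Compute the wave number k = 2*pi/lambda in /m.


k = 2 * pi / lambda
= 6.2832 / (921.4e-9)
= 6.2832 / 9.2140e-07
= 6.8192e+06 /m

6.8192e+06


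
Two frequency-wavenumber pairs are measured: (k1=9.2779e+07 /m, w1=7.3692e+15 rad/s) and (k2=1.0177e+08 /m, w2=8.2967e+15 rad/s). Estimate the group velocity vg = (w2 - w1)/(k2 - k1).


vg = (w2 - w1) / (k2 - k1)
= (8.2967e+15 - 7.3692e+15) / (1.0177e+08 - 9.2779e+07)
= 9.2750e+14 / 8.9910e+06
= 1.0316e+08 m/s

1.0316e+08


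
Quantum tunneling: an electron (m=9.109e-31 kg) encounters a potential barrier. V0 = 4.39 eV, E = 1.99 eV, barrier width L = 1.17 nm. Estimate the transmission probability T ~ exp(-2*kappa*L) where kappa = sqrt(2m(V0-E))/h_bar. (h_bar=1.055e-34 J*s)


V0 - E = 2.4 eV = 3.8448e-19 J
kappa = sqrt(2 * m * (V0-E)) / h_bar
= sqrt(2 * 9.109e-31 * 3.8448e-19) / 1.055e-34
= 7.9330e+09 /m
2*kappa*L = 2 * 7.9330e+09 * 1.17e-9
= 18.5631
T = exp(-18.5631) = 8.672532e-09

8.672532e-09


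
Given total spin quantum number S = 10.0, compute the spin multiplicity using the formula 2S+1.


Spin multiplicity = 2S + 1
= 2 * 10.0 + 1
= 20.0 + 1
= 21

21


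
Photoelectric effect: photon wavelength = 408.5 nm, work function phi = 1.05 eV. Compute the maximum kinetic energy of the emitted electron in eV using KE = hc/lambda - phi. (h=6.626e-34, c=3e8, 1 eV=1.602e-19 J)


E_photon = hc / lambda
= (6.626e-34)(3e8) / (408.5e-9)
= 4.8661e-19 J
= 3.0375 eV
KE = E_photon - phi
= 3.0375 - 1.05
= 1.9875 eV

1.9875


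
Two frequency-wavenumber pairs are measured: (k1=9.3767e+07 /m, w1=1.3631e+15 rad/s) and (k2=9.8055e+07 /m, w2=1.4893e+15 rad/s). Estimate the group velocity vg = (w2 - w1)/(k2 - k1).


vg = (w2 - w1) / (k2 - k1)
= (1.4893e+15 - 1.3631e+15) / (9.8055e+07 - 9.3767e+07)
= 1.2620e+14 / 4.2880e+06
= 2.9431e+07 m/s

2.9431e+07


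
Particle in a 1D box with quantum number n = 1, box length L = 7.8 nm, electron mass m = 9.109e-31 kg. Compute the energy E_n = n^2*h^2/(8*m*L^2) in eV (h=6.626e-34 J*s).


E = n^2 * h^2 / (8 * m * L^2)
= 1^2 * (6.626e-34)^2 / (8 * 9.109e-31 * (7.8e-9)^2)
= 1 * 4.3904e-67 / (8 * 9.109e-31 * 6.0840e-17)
= 9.9027e-22 J
= 0.0062 eV

0.0062


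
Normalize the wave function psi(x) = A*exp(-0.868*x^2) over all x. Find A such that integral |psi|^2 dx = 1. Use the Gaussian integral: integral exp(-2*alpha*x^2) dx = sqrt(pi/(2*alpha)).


integral |psi|^2 dx = A^2 * sqrt(pi/(2*alpha)) = 1
A^2 = sqrt(2*alpha/pi)
= sqrt(2 * 0.868 / pi)
= 0.743361
A = sqrt(0.743361)
= 0.8622

0.8622


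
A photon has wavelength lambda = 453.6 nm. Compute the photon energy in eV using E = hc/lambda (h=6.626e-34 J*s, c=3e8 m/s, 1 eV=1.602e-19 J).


E = hc / lambda
= (6.626e-34)(3e8) / (453.6e-9)
= 1.9878e-25 / 4.5360e-07
= 4.3823e-19 J
Converting to eV: 4.3823e-19 / 1.602e-19
= 2.7355 eV

2.7355


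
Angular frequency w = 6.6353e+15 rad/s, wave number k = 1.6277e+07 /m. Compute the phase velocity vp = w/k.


vp = w / k
= 6.6353e+15 / 1.6277e+07
= 4.0765e+08 m/s

4.0765e+08


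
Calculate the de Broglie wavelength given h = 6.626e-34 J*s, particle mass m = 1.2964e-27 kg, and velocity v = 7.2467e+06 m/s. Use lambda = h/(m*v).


lambda = h / (m * v)
= 6.626e-34 / (1.2964e-27 * 7.2467e+06)
= 6.626e-34 / 9.3946e-21
= 7.0530e-14 m

7.0530e-14


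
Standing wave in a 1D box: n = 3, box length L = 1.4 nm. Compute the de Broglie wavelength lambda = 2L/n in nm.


lambda = 2L / n
= 2 * 1.4 / 3
= 2.8 / 3
= 0.9333 nm

0.9333


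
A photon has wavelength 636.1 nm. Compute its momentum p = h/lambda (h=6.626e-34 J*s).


p = h / lambda
= 6.626e-34 / (636.1e-9)
= 6.626e-34 / 6.3610e-07
= 1.0417e-27 kg*m/s

1.0417e-27


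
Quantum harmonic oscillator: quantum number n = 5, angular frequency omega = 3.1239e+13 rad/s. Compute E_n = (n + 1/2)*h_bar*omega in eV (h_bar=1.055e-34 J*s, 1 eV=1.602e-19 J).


E = (n + 1/2) * h_bar * omega
= (5 + 0.5) * 1.055e-34 * 3.1239e+13
= 5.5 * 3.2957e-21
= 1.8126e-20 J
= 0.1131 eV

0.1131


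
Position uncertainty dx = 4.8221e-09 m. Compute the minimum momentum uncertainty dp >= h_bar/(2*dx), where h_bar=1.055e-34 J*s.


dp = h_bar / (2 * dx)
= 1.055e-34 / (2 * 4.8221e-09)
= 1.055e-34 / 9.6442e-09
= 1.0939e-26 kg*m/s

1.0939e-26


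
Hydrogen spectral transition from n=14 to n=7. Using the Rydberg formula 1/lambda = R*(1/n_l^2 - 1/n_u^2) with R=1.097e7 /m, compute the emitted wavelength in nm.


1/lambda = R * (1/n_l^2 - 1/n_u^2)
= 1.097e7 * (1/7^2 - 1/14^2)
= 1.097e7 * (0.020408 - 0.005102)
= 1.097e7 * 0.015306
= 1.6791e+05 /m
lambda = 1 / 1.6791e+05 = 5955.6366 nm

5955.6366


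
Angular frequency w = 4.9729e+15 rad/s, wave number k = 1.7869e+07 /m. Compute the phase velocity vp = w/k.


vp = w / k
= 4.9729e+15 / 1.7869e+07
= 2.7830e+08 m/s

2.7830e+08


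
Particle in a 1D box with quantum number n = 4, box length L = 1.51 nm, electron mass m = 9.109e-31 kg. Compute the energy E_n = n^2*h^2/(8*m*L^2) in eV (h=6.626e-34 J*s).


E = n^2 * h^2 / (8 * m * L^2)
= 4^2 * (6.626e-34)^2 / (8 * 9.109e-31 * (1.51e-9)^2)
= 16 * 4.3904e-67 / (8 * 9.109e-31 * 2.2801e-18)
= 4.2277e-19 J
= 2.639 eV

2.639


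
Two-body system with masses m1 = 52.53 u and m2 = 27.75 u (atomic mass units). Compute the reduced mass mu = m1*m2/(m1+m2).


mu = m1 * m2 / (m1 + m2)
= 52.53 * 27.75 / (52.53 + 27.75)
= 1457.7075 / 80.28
= 18.1578 u

18.1578


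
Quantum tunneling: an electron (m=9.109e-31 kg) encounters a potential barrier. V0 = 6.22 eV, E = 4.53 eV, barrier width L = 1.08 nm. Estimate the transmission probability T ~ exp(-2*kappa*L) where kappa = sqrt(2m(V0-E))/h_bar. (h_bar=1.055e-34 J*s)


V0 - E = 1.69 eV = 2.7074e-19 J
kappa = sqrt(2 * m * (V0-E)) / h_bar
= sqrt(2 * 9.109e-31 * 2.7074e-19) / 1.055e-34
= 6.6569e+09 /m
2*kappa*L = 2 * 6.6569e+09 * 1.08e-9
= 14.3789
T = exp(-14.3789) = 5.692652e-07

5.692652e-07


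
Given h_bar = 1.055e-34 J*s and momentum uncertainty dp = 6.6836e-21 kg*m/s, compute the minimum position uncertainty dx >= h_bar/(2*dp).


dx = h_bar / (2 * dp)
= 1.055e-34 / (2 * 6.6836e-21)
= 1.055e-34 / 1.3367e-20
= 7.8925e-15 m

7.8925e-15


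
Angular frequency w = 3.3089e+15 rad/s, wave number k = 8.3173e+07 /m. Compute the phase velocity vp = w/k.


vp = w / k
= 3.3089e+15 / 8.3173e+07
= 3.9783e+07 m/s

3.9783e+07


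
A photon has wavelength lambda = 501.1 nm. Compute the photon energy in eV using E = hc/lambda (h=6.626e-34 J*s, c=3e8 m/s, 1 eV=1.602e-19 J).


E = hc / lambda
= (6.626e-34)(3e8) / (501.1e-9)
= 1.9878e-25 / 5.0110e-07
= 3.9669e-19 J
Converting to eV: 3.9669e-19 / 1.602e-19
= 2.4762 eV

2.4762


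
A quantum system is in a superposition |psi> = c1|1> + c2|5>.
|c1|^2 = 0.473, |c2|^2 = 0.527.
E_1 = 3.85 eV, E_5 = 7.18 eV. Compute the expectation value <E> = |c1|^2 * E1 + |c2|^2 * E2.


<E> = |c1|^2 * E1 + |c2|^2 * E2
= 0.473 * 3.85 + 0.527 * 7.18
= 1.8211 + 3.7839
= 5.6049 eV

5.6049


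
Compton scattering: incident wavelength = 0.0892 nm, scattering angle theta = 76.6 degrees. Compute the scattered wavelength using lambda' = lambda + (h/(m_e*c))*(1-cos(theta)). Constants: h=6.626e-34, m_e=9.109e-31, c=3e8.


Compton wavelength: h/(m_e*c) = 2.4247e-12 m
d_lambda = 2.4247e-12 * (1 - cos(76.6 deg))
= 2.4247e-12 * 0.768252
= 1.8628e-12 m = 0.001863 nm
lambda' = 0.0892 + 0.001863
= 0.091063 nm

0.091063


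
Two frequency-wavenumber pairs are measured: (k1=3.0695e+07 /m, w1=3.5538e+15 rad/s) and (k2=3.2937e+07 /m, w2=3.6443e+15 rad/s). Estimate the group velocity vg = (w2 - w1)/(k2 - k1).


vg = (w2 - w1) / (k2 - k1)
= (3.6443e+15 - 3.5538e+15) / (3.2937e+07 - 3.0695e+07)
= 9.0500e+13 / 2.2420e+06
= 4.0366e+07 m/s

4.0366e+07


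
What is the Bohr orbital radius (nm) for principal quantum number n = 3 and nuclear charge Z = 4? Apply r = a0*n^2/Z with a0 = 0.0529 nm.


r = a0 * n^2 / Z
= 0.0529 * 3^2 / 4
= 0.0529 * 9 / 4
= 0.119 nm

0.119


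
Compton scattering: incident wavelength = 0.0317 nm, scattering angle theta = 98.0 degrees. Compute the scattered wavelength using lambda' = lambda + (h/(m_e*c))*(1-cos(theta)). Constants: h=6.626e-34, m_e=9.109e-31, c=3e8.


Compton wavelength: h/(m_e*c) = 2.4247e-12 m
d_lambda = 2.4247e-12 * (1 - cos(98.0 deg))
= 2.4247e-12 * 1.139173
= 2.7622e-12 m = 0.002762 nm
lambda' = 0.0317 + 0.002762
= 0.034462 nm

0.034462


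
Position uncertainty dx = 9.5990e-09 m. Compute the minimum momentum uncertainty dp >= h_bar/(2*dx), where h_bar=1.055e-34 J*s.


dp = h_bar / (2 * dx)
= 1.055e-34 / (2 * 9.5990e-09)
= 1.055e-34 / 1.9198e-08
= 5.4954e-27 kg*m/s

5.4954e-27


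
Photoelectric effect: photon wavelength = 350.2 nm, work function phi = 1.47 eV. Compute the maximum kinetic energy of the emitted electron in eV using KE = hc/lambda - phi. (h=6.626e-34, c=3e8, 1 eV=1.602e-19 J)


E_photon = hc / lambda
= (6.626e-34)(3e8) / (350.2e-9)
= 5.6762e-19 J
= 3.5432 eV
KE = E_photon - phi
= 3.5432 - 1.47
= 2.0732 eV

2.0732


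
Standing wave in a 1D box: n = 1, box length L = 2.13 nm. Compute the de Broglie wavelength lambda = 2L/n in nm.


lambda = 2L / n
= 2 * 2.13 / 1
= 4.26 / 1
= 4.26 nm

4.26


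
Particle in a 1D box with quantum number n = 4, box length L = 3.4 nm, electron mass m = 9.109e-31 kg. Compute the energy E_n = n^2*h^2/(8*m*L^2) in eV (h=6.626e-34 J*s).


E = n^2 * h^2 / (8 * m * L^2)
= 4^2 * (6.626e-34)^2 / (8 * 9.109e-31 * (3.4e-9)^2)
= 16 * 4.3904e-67 / (8 * 9.109e-31 * 1.1560e-17)
= 8.3388e-20 J
= 0.5205 eV

0.5205


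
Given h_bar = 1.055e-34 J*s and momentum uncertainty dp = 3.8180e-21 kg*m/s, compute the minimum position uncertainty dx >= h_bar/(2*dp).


dx = h_bar / (2 * dp)
= 1.055e-34 / (2 * 3.8180e-21)
= 1.055e-34 / 7.6360e-21
= 1.3816e-14 m

1.3816e-14


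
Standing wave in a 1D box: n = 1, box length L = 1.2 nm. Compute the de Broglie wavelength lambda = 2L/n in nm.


lambda = 2L / n
= 2 * 1.2 / 1
= 2.4 / 1
= 2.4 nm

2.4


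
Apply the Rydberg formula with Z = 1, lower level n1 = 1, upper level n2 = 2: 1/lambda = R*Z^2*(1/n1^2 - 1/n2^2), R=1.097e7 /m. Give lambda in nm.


1/lambda = R * Z^2 * (1/n1^2 - 1/n2^2)
= 1.097e7 * 1^2 * (1/1^2 - 1/2^2)
= 1.097e7 * 1 * (1.0 - 0.25)
= 8.2275e+06 /m
lambda = 1 / 8.2275e+06
= 121.5436 nm

121.5436


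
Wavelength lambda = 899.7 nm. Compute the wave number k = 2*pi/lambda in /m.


k = 2 * pi / lambda
= 6.2832 / (899.7e-9)
= 6.2832 / 8.9970e-07
= 6.9836e+06 /m

6.9836e+06


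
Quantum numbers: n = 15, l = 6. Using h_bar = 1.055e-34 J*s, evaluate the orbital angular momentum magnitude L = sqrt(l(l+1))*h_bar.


L = sqrt(l*(l+1)) * h_bar
= sqrt(6 * 7) * 1.055e-34
= sqrt(42) * 1.055e-34
= 6.4807 * 1.055e-34
= 6.8372e-34 J*s

6.8372e-34


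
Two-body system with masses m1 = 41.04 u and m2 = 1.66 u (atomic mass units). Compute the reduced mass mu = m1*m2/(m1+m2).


mu = m1 * m2 / (m1 + m2)
= 41.04 * 1.66 / (41.04 + 1.66)
= 68.1264 / 42.7
= 1.5955 u

1.5955


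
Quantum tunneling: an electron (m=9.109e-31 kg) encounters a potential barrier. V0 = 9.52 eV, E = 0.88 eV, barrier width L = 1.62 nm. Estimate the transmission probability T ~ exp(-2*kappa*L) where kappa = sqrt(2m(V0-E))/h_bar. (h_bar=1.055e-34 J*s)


V0 - E = 8.64 eV = 1.3841e-18 J
kappa = sqrt(2 * m * (V0-E)) / h_bar
= sqrt(2 * 9.109e-31 * 1.3841e-18) / 1.055e-34
= 1.5052e+10 /m
2*kappa*L = 2 * 1.5052e+10 * 1.62e-9
= 48.7676
T = exp(-48.7676) = 6.614817e-22

6.614817e-22


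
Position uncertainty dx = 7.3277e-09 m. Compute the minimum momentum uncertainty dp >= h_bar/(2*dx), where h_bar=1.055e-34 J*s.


dp = h_bar / (2 * dx)
= 1.055e-34 / (2 * 7.3277e-09)
= 1.055e-34 / 1.4655e-08
= 7.1987e-27 kg*m/s

7.1987e-27


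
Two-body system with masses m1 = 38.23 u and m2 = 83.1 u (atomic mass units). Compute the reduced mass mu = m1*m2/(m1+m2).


mu = m1 * m2 / (m1 + m2)
= 38.23 * 83.1 / (38.23 + 83.1)
= 3176.913 / 121.33
= 26.1841 u

26.1841


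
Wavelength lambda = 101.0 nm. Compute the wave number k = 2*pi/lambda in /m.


k = 2 * pi / lambda
= 6.2832 / (101.0e-9)
= 6.2832 / 1.0100e-07
= 6.2210e+07 /m

6.2210e+07


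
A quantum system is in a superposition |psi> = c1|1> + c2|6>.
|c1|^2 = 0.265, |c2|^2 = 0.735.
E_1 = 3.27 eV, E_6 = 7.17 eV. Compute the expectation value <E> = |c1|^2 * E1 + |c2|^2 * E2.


<E> = |c1|^2 * E1 + |c2|^2 * E2
= 0.265 * 3.27 + 0.735 * 7.17
= 0.8666 + 5.2699
= 6.1365 eV

6.1365


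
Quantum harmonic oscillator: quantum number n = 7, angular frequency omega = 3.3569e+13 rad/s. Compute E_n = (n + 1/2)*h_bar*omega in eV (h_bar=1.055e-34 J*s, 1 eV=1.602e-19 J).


E = (n + 1/2) * h_bar * omega
= (7 + 0.5) * 1.055e-34 * 3.3569e+13
= 7.5 * 3.5415e-21
= 2.6561e-20 J
= 0.1658 eV

0.1658


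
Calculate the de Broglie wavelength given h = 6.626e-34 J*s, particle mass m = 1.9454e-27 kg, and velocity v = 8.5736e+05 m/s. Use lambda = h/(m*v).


lambda = h / (m * v)
= 6.626e-34 / (1.9454e-27 * 8.5736e+05)
= 6.626e-34 / 1.6679e-21
= 3.9726e-13 m

3.9726e-13


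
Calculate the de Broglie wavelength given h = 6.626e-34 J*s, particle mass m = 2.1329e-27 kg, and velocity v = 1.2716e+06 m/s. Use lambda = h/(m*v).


lambda = h / (m * v)
= 6.626e-34 / (2.1329e-27 * 1.2716e+06)
= 6.626e-34 / 2.7122e-21
= 2.4430e-13 m

2.4430e-13


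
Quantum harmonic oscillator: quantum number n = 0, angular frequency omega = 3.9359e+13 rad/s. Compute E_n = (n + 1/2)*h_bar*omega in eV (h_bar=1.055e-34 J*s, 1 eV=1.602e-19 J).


E = (n + 1/2) * h_bar * omega
= (0 + 0.5) * 1.055e-34 * 3.9359e+13
= 0.5 * 4.1524e-21
= 2.0762e-21 J
= 0.013 eV

0.013


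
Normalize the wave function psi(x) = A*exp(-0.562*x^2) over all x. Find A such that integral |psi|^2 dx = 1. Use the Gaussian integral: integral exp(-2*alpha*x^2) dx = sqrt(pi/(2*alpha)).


integral |psi|^2 dx = A^2 * sqrt(pi/(2*alpha)) = 1
A^2 = sqrt(2*alpha/pi)
= sqrt(2 * 0.562 / pi)
= 0.598147
A = sqrt(0.598147)
= 0.7734

0.7734


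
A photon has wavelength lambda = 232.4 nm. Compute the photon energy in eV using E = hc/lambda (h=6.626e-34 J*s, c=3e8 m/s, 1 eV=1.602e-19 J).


E = hc / lambda
= (6.626e-34)(3e8) / (232.4e-9)
= 1.9878e-25 / 2.3240e-07
= 8.5534e-19 J
Converting to eV: 8.5534e-19 / 1.602e-19
= 5.3392 eV

5.3392


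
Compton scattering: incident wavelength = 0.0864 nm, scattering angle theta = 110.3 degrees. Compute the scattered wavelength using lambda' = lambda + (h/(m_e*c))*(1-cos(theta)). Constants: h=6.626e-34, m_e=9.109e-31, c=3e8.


Compton wavelength: h/(m_e*c) = 2.4247e-12 m
d_lambda = 2.4247e-12 * (1 - cos(110.3 deg))
= 2.4247e-12 * 1.346936
= 3.2659e-12 m = 0.003266 nm
lambda' = 0.0864 + 0.003266
= 0.089666 nm

0.089666


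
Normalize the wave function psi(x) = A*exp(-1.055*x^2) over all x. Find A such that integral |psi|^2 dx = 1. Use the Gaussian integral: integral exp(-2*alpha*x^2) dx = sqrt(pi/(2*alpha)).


integral |psi|^2 dx = A^2 * sqrt(pi/(2*alpha)) = 1
A^2 = sqrt(2*alpha/pi)
= sqrt(2 * 1.055 / pi)
= 0.819533
A = sqrt(0.819533)
= 0.9053

0.9053


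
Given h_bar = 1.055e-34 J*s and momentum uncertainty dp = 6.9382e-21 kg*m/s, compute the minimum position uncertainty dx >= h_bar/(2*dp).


dx = h_bar / (2 * dp)
= 1.055e-34 / (2 * 6.9382e-21)
= 1.055e-34 / 1.3876e-20
= 7.6028e-15 m

7.6028e-15


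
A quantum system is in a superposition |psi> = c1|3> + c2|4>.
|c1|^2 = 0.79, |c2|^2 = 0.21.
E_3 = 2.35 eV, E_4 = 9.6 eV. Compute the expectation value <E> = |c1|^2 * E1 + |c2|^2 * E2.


<E> = |c1|^2 * E1 + |c2|^2 * E2
= 0.79 * 2.35 + 0.21 * 9.6
= 1.8565 + 2.016
= 3.8725 eV

3.8725


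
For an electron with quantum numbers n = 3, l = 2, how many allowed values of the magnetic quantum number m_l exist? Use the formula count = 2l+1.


m_l ranges from -l to +l in integer steps
So m_l goes from -2 to +2
Count = 2l + 1 = 2*2 + 1
= 5

5


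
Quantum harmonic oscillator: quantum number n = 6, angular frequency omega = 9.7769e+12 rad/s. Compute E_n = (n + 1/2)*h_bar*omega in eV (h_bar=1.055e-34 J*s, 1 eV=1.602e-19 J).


E = (n + 1/2) * h_bar * omega
= (6 + 0.5) * 1.055e-34 * 9.7769e+12
= 6.5 * 1.0315e-21
= 6.7045e-21 J
= 0.0419 eV

0.0419


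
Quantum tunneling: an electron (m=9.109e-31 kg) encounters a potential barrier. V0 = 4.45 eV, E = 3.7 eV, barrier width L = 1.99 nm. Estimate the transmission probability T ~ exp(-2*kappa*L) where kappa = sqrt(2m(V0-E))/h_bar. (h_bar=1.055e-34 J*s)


V0 - E = 0.75 eV = 1.2015e-19 J
kappa = sqrt(2 * m * (V0-E)) / h_bar
= sqrt(2 * 9.109e-31 * 1.2015e-19) / 1.055e-34
= 4.4347e+09 /m
2*kappa*L = 2 * 4.4347e+09 * 1.99e-9
= 17.6499
T = exp(-17.6499) = 2.161400e-08

2.161400e-08


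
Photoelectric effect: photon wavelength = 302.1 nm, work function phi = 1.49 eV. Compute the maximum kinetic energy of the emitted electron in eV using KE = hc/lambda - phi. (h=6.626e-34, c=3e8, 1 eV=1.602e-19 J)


E_photon = hc / lambda
= (6.626e-34)(3e8) / (302.1e-9)
= 6.5799e-19 J
= 4.1073 eV
KE = E_photon - phi
= 4.1073 - 1.49
= 2.6173 eV

2.6173


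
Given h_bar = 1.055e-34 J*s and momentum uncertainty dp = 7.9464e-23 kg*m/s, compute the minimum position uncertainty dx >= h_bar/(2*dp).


dx = h_bar / (2 * dp)
= 1.055e-34 / (2 * 7.9464e-23)
= 1.055e-34 / 1.5893e-22
= 6.6382e-13 m

6.6382e-13


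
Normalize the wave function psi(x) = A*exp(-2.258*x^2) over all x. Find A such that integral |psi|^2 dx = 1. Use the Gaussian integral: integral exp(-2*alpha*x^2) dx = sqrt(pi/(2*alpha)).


integral |psi|^2 dx = A^2 * sqrt(pi/(2*alpha)) = 1
A^2 = sqrt(2*alpha/pi)
= sqrt(2 * 2.258 / pi)
= 1.198953
A = sqrt(1.198953)
= 1.095

1.095


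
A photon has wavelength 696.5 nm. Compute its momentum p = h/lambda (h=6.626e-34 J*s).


p = h / lambda
= 6.626e-34 / (696.5e-9)
= 6.626e-34 / 6.9650e-07
= 9.5133e-28 kg*m/s

9.5133e-28


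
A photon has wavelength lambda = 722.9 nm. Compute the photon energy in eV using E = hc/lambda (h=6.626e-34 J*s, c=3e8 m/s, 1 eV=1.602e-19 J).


E = hc / lambda
= (6.626e-34)(3e8) / (722.9e-9)
= 1.9878e-25 / 7.2290e-07
= 2.7498e-19 J
Converting to eV: 2.7498e-19 / 1.602e-19
= 1.7165 eV

1.7165


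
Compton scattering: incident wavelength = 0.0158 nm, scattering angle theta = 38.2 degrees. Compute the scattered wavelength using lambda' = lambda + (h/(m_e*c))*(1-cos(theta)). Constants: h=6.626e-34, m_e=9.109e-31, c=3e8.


Compton wavelength: h/(m_e*c) = 2.4247e-12 m
d_lambda = 2.4247e-12 * (1 - cos(38.2 deg))
= 2.4247e-12 * 0.214143
= 5.1923e-13 m = 0.000519 nm
lambda' = 0.0158 + 0.000519
= 0.016319 nm

0.016319


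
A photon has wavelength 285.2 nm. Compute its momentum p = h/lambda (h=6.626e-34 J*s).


p = h / lambda
= 6.626e-34 / (285.2e-9)
= 6.626e-34 / 2.8520e-07
= 2.3233e-27 kg*m/s

2.3233e-27


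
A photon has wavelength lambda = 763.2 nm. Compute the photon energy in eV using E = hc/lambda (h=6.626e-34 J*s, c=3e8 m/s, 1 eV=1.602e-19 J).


E = hc / lambda
= (6.626e-34)(3e8) / (763.2e-9)
= 1.9878e-25 / 7.6320e-07
= 2.6046e-19 J
Converting to eV: 2.6046e-19 / 1.602e-19
= 1.6258 eV

1.6258


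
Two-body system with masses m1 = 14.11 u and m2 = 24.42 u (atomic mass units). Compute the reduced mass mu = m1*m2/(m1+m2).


mu = m1 * m2 / (m1 + m2)
= 14.11 * 24.42 / (14.11 + 24.42)
= 344.5662 / 38.53
= 8.9428 u

8.9428


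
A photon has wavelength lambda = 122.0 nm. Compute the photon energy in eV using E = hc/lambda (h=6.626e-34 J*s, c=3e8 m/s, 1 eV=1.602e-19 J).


E = hc / lambda
= (6.626e-34)(3e8) / (122.0e-9)
= 1.9878e-25 / 1.2200e-07
= 1.6293e-18 J
Converting to eV: 1.6293e-18 / 1.602e-19
= 10.1707 eV

10.1707


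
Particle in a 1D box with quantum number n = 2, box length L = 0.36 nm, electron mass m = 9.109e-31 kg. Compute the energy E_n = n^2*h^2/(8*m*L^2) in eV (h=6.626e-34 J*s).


E = n^2 * h^2 / (8 * m * L^2)
= 2^2 * (6.626e-34)^2 / (8 * 9.109e-31 * (0.36e-9)^2)
= 4 * 4.3904e-67 / (8 * 9.109e-31 * 1.2960e-19)
= 1.8595e-18 J
= 11.6074 eV

11.6074


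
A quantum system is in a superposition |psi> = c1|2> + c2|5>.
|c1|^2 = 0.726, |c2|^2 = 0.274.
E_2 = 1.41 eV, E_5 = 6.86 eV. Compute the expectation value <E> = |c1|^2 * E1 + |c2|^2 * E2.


<E> = |c1|^2 * E1 + |c2|^2 * E2
= 0.726 * 1.41 + 0.274 * 6.86
= 1.0237 + 1.8796
= 2.9033 eV

2.9033


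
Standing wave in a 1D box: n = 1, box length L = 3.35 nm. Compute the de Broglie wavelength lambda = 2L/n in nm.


lambda = 2L / n
= 2 * 3.35 / 1
= 6.7 / 1
= 6.7 nm

6.7


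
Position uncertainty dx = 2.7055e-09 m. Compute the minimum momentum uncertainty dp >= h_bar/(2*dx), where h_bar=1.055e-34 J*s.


dp = h_bar / (2 * dx)
= 1.055e-34 / (2 * 2.7055e-09)
= 1.055e-34 / 5.4110e-09
= 1.9497e-26 kg*m/s

1.9497e-26


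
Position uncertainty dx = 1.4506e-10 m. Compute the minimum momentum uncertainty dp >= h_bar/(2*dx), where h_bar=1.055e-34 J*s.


dp = h_bar / (2 * dx)
= 1.055e-34 / (2 * 1.4506e-10)
= 1.055e-34 / 2.9012e-10
= 3.6364e-25 kg*m/s

3.6364e-25


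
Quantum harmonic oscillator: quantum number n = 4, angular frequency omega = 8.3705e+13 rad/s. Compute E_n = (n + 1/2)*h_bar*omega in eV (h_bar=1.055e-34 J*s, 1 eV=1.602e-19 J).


E = (n + 1/2) * h_bar * omega
= (4 + 0.5) * 1.055e-34 * 8.3705e+13
= 4.5 * 8.8309e-21
= 3.9739e-20 J
= 0.2481 eV

0.2481


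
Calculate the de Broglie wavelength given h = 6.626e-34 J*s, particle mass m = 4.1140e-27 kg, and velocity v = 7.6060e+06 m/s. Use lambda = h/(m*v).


lambda = h / (m * v)
= 6.626e-34 / (4.1140e-27 * 7.6060e+06)
= 6.626e-34 / 3.1291e-20
= 2.1175e-14 m

2.1175e-14


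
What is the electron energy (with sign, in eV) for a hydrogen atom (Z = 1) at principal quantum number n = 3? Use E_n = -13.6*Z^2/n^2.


E_n = -13.6 * Z^2 / n^2
= -13.6 * 1^2 / 3^2
= -13.6 * 1 / 9
= -1.5111 eV

-1.5111


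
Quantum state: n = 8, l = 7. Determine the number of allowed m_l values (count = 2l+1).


m_l ranges from -l to +l in integer steps
So m_l goes from -7 to +7
Count = 2l + 1 = 2*7 + 1
= 15

15


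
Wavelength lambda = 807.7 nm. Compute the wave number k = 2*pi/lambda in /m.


k = 2 * pi / lambda
= 6.2832 / (807.7e-9)
= 6.2832 / 8.0770e-07
= 7.7791e+06 /m

7.7791e+06


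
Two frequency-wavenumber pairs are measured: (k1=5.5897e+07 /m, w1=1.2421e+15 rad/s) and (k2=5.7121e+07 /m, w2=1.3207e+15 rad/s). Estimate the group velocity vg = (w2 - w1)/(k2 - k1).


vg = (w2 - w1) / (k2 - k1)
= (1.3207e+15 - 1.2421e+15) / (5.7121e+07 - 5.5897e+07)
= 7.8600e+13 / 1.2240e+06
= 6.4216e+07 m/s

6.4216e+07


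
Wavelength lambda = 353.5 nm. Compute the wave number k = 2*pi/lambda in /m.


k = 2 * pi / lambda
= 6.2832 / (353.5e-9)
= 6.2832 / 3.5350e-07
= 1.7774e+07 /m

1.7774e+07


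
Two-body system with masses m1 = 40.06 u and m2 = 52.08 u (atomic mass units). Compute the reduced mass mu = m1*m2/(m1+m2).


mu = m1 * m2 / (m1 + m2)
= 40.06 * 52.08 / (40.06 + 52.08)
= 2086.3248 / 92.14
= 22.643 u

22.643


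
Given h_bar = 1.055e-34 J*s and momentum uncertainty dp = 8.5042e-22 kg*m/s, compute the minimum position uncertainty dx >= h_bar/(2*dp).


dx = h_bar / (2 * dp)
= 1.055e-34 / (2 * 8.5042e-22)
= 1.055e-34 / 1.7008e-21
= 6.2028e-14 m

6.2028e-14


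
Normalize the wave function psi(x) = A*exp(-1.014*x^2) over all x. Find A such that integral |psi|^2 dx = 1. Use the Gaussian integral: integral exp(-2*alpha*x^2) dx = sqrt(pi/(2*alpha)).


integral |psi|^2 dx = A^2 * sqrt(pi/(2*alpha)) = 1
A^2 = sqrt(2*alpha/pi)
= sqrt(2 * 1.014 / pi)
= 0.80345
A = sqrt(0.80345)
= 0.8964

0.8964


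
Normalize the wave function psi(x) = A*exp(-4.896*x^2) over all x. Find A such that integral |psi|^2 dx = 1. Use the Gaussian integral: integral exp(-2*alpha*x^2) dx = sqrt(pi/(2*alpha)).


integral |psi|^2 dx = A^2 * sqrt(pi/(2*alpha)) = 1
A^2 = sqrt(2*alpha/pi)
= sqrt(2 * 4.896 / pi)
= 1.765472
A = sqrt(1.765472)
= 1.3287

1.3287


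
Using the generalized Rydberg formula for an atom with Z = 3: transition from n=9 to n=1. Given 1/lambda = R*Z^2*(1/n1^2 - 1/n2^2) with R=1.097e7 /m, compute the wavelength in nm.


1/lambda = R * Z^2 * (1/n1^2 - 1/n2^2)
= 1.097e7 * 3^2 * (1/1^2 - 1/9^2)
= 1.097e7 * 9 * (1.0 - 0.012346)
= 9.7511e+07 /m
lambda = 1 / 9.7511e+07
= 10.2552 nm

10.2552


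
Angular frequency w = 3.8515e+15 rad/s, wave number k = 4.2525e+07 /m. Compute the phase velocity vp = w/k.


vp = w / k
= 3.8515e+15 / 4.2525e+07
= 9.0570e+07 m/s

9.0570e+07


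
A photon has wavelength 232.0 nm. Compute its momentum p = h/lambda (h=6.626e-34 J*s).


p = h / lambda
= 6.626e-34 / (232.0e-9)
= 6.626e-34 / 2.3200e-07
= 2.8560e-27 kg*m/s

2.8560e-27


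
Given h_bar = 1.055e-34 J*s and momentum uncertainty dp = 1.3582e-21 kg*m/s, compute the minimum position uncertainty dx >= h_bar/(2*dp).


dx = h_bar / (2 * dp)
= 1.055e-34 / (2 * 1.3582e-21)
= 1.055e-34 / 2.7164e-21
= 3.8838e-14 m

3.8838e-14


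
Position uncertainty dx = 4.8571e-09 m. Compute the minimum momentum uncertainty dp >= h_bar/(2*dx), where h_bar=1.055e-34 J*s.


dp = h_bar / (2 * dx)
= 1.055e-34 / (2 * 4.8571e-09)
= 1.055e-34 / 9.7142e-09
= 1.0860e-26 kg*m/s

1.0860e-26


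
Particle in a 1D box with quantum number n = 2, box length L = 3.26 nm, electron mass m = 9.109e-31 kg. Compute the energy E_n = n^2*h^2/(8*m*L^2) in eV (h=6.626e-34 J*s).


E = n^2 * h^2 / (8 * m * L^2)
= 2^2 * (6.626e-34)^2 / (8 * 9.109e-31 * (3.26e-9)^2)
= 4 * 4.3904e-67 / (8 * 9.109e-31 * 1.0628e-17)
= 2.2676e-20 J
= 0.1415 eV

0.1415


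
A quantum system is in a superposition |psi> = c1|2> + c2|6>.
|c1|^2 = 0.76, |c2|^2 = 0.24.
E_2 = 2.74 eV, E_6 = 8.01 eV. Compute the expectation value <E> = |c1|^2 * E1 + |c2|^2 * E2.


<E> = |c1|^2 * E1 + |c2|^2 * E2
= 0.76 * 2.74 + 0.24 * 8.01
= 2.0824 + 1.9224
= 4.0048 eV

4.0048


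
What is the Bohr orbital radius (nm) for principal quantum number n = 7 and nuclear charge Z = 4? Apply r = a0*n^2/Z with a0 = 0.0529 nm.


r = a0 * n^2 / Z
= 0.0529 * 7^2 / 4
= 0.0529 * 49 / 4
= 0.648 nm

0.648


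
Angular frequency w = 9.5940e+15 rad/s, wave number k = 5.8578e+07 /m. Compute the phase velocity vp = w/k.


vp = w / k
= 9.5940e+15 / 5.8578e+07
= 1.6378e+08 m/s

1.6378e+08


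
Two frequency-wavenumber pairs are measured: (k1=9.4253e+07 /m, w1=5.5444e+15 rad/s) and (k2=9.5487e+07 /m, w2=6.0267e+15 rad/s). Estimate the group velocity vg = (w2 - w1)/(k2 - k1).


vg = (w2 - w1) / (k2 - k1)
= (6.0267e+15 - 5.5444e+15) / (9.5487e+07 - 9.4253e+07)
= 4.8230e+14 / 1.2340e+06
= 3.9084e+08 m/s

3.9084e+08


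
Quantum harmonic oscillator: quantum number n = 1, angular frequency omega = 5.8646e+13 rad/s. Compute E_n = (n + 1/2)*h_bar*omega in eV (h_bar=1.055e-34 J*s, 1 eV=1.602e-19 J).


E = (n + 1/2) * h_bar * omega
= (1 + 0.5) * 1.055e-34 * 5.8646e+13
= 1.5 * 6.1872e-21
= 9.2807e-21 J
= 0.0579 eV

0.0579


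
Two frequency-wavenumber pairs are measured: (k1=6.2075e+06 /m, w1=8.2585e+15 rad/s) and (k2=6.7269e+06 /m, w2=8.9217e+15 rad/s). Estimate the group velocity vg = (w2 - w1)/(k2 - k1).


vg = (w2 - w1) / (k2 - k1)
= (8.9217e+15 - 8.2585e+15) / (6.7269e+06 - 6.2075e+06)
= 6.6320e+14 / 5.1940e+05
= 1.2769e+09 m/s

1.2769e+09


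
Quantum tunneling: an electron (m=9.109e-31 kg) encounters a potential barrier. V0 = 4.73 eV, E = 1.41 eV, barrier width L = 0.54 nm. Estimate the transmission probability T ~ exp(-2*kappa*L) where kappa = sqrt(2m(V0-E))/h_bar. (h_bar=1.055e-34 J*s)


V0 - E = 3.32 eV = 5.3186e-19 J
kappa = sqrt(2 * m * (V0-E)) / h_bar
= sqrt(2 * 9.109e-31 * 5.3186e-19) / 1.055e-34
= 9.3304e+09 /m
2*kappa*L = 2 * 9.3304e+09 * 0.54e-9
= 10.0768
T = exp(-10.0768) = 4.204442e-05

4.204442e-05


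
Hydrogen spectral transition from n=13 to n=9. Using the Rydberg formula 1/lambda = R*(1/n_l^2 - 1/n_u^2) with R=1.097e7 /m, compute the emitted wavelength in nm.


1/lambda = R * (1/n_l^2 - 1/n_u^2)
= 1.097e7 * (1/9^2 - 1/13^2)
= 1.097e7 * (0.012346 - 0.005917)
= 1.097e7 * 0.006429
= 7.0521e+04 /m
lambda = 1 / 7.0521e+04 = 14180.2022 nm

14180.2022


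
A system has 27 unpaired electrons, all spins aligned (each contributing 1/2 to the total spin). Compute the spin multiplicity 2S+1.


Total spin S = N * (1/2) = 27 * 0.5 = 13.5
Spin multiplicity = 2S + 1
= 2 * 13.5 + 1
= 28

28


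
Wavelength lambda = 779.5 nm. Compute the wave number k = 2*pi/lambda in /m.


k = 2 * pi / lambda
= 6.2832 / (779.5e-9)
= 6.2832 / 7.7950e-07
= 8.0605e+06 /m

8.0605e+06


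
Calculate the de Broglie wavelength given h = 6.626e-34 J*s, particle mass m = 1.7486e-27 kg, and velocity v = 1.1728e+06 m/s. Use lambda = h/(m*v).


lambda = h / (m * v)
= 6.626e-34 / (1.7486e-27 * 1.1728e+06)
= 6.626e-34 / 2.0508e-21
= 3.2310e-13 m

3.2310e-13


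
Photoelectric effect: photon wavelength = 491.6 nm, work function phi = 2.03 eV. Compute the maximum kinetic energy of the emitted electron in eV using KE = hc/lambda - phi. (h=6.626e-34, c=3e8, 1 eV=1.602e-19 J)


E_photon = hc / lambda
= (6.626e-34)(3e8) / (491.6e-9)
= 4.0435e-19 J
= 2.5241 eV
KE = E_photon - phi
= 2.5241 - 2.03
= 0.4941 eV

0.4941


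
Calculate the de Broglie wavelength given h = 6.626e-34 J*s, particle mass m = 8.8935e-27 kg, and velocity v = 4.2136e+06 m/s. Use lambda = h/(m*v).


lambda = h / (m * v)
= 6.626e-34 / (8.8935e-27 * 4.2136e+06)
= 6.626e-34 / 3.7474e-20
= 1.7682e-14 m

1.7682e-14


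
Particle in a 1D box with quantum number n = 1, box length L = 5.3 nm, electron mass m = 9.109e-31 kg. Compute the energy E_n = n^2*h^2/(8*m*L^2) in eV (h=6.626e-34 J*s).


E = n^2 * h^2 / (8 * m * L^2)
= 1^2 * (6.626e-34)^2 / (8 * 9.109e-31 * (5.3e-9)^2)
= 1 * 4.3904e-67 / (8 * 9.109e-31 * 2.8090e-17)
= 2.1448e-21 J
= 0.0134 eV

0.0134


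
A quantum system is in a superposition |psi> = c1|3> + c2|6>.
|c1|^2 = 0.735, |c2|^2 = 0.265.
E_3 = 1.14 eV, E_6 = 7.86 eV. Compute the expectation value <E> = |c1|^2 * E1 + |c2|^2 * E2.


<E> = |c1|^2 * E1 + |c2|^2 * E2
= 0.735 * 1.14 + 0.265 * 7.86
= 0.8379 + 2.0829
= 2.9208 eV

2.9208


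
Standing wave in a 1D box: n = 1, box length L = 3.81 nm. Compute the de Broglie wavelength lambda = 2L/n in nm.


lambda = 2L / n
= 2 * 3.81 / 1
= 7.62 / 1
= 7.62 nm

7.62


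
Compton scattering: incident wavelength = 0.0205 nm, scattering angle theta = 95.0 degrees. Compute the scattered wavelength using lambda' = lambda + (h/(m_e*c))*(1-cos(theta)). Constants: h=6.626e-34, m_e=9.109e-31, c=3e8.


Compton wavelength: h/(m_e*c) = 2.4247e-12 m
d_lambda = 2.4247e-12 * (1 - cos(95.0 deg))
= 2.4247e-12 * 1.087156
= 2.6360e-12 m = 0.002636 nm
lambda' = 0.0205 + 0.002636
= 0.023136 nm

0.023136


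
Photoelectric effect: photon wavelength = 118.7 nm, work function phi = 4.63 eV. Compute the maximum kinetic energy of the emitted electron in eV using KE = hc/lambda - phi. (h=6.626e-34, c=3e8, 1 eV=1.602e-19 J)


E_photon = hc / lambda
= (6.626e-34)(3e8) / (118.7e-9)
= 1.6746e-18 J
= 10.4534 eV
KE = E_photon - phi
= 10.4534 - 4.63
= 5.8234 eV

5.8234


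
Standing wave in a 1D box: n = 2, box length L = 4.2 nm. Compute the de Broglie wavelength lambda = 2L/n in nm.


lambda = 2L / n
= 2 * 4.2 / 2
= 8.4 / 2
= 4.2 nm

4.2


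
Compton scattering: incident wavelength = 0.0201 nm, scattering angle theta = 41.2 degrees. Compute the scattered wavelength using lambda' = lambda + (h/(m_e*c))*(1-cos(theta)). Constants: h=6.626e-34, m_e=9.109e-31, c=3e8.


Compton wavelength: h/(m_e*c) = 2.4247e-12 m
d_lambda = 2.4247e-12 * (1 - cos(41.2 deg))
= 2.4247e-12 * 0.247585
= 6.0032e-13 m = 0.0006 nm
lambda' = 0.0201 + 0.0006
= 0.0207 nm

0.0207


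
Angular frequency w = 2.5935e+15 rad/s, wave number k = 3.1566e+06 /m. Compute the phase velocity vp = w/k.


vp = w / k
= 2.5935e+15 / 3.1566e+06
= 8.2161e+08 m/s

8.2161e+08
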